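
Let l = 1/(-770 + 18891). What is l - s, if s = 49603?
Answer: -898855962/18121 ≈ -49603.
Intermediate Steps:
l = 1/18121 ≈ 5.5185e-5
l - s = 1/18121 - 1*49603 = 1/18121 - 49603 = -898855962/18121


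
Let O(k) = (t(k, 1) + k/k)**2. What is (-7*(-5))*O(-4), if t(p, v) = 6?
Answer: 1715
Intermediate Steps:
O(k) = 49 (O(k) = (6 + k/k)**2 = (6 + 1)**2 = 7**2 = 49)
(-7*(-5))*O(-4) = -7*(-5)*49 = 35*49 = 1715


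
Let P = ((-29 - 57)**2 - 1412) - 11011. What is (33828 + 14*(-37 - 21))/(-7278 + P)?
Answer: -33016/12305 ≈ -2.6831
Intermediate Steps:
P = -5027 (P = ((-86)**2 - 1412) - 11011 = (7396 - 1412) - 11011 = 5984 - 11011 = -5027)
(33828 + 14*(-37 - 21))/(-7278 + P) = (33828 + 14*(-37 - 21))/(-7278 - 5027) = (33828 + 14*(-58))/(-12305) = (33828 - 812)*(-1/12305) = 33016*(-1/12305) = -33016/12305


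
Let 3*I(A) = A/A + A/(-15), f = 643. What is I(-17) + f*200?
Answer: 5787032/45 ≈ 1.2860e+5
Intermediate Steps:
I(A) = ⅓ - A/45 (I(A) = (A/A + A/(-15))/3 = (1 + A*(-1/15))/3 = (1 - A/15)/3 = ⅓ - A/45)
I(-17) + f*200 = (⅓ - 1/45*(-17)) + 643*200 = (⅓ + 17/45) + 128600 = 32/45 + 128600 = 5787032/45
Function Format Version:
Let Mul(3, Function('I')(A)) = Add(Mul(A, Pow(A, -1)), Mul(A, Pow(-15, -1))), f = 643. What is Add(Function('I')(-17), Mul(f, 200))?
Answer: Rational(5787032, 45) ≈ 1.2860e+5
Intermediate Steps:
Function('I')(A) = Add(Rational(1, 3), Mul(Rational(-1, 45), A)) (Function('I')(A) = Mul(Rational(1, 3), Add(Mul(A, Pow(A, -1)), Mul(A, Pow(-15, -1)))) = Mul(Rational(1, 3), Add(1, Mul(A, Rational(-1, 15)))) = Mul(Rational(1, 3), Add(1, Mul(Rational(-1, 15), A))) = Add(Rational(1, 3), Mul(Rational(-1, 45), A)))
Add(Function('I')(-17), Mul(f, 200)) = Add(Add(Rational(1, 3), Mul(Rational(-1, 45), -17)), Mul(643, 200)) = Add(Add(Rational(1, 3), Rational(17, 45)), 128600) = Add(Rational(32, 45), 128600) = Rational(5787032, 45)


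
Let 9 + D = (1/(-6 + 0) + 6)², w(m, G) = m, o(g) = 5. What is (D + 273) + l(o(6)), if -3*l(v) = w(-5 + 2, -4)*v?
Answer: 10909/36 ≈ 303.03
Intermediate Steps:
D = 901/36 (D = -9 + (1/(-6 + 0) + 6)² = -9 + (1/(-6) + 6)² = -9 + (-⅙ + 6)² = -9 + (35/6)² = -9 + 1225/36 = 901/36 ≈ 25.028)
l(v) = v (l(v) = -(-5 + 2)*v/3 = -(-1)*v = v)
(D + 273) + l(o(6)) = (901/36 + 273) + 5 = 10729/36 + 5 = 10909/36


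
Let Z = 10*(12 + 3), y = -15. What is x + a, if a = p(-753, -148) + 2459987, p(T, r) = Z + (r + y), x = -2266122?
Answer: 193852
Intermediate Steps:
Z = 150 (Z = 10*15 = 150)
p(T, r) = 135 + r (p(T, r) = 150 + (r - 15) = 150 + (-15 + r) = 135 + r)
a = 2459974 (a = (135 - 148) + 2459987 = -13 + 2459987 = 2459974)
x + a = -2266122 + 2459974 = 193852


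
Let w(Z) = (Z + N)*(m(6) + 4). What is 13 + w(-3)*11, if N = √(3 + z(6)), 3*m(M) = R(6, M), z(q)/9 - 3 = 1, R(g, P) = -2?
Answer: -97 + 110*√39/3 ≈ 131.98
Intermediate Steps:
z(q) = 36 (z(q) = 27 + 9*1 = 27 + 9 = 36)
m(M) = -⅔ (m(M) = (⅓)*(-2) = -⅔)
N = √39 (N = √(3 + 36) = √39 ≈ 6.2450)
w(Z) = 10*Z/3 + 10*√39/3 (w(Z) = (Z + √39)*(-⅔ + 4) = (Z + √39)*(10/3) = 10*Z/3 + 10*√39/3)
13 + w(-3)*11 = 13 + ((10/3)*(-3) + 10*√39/3)*11 = 13 + (-10 + 10*√39/3)*11 = 13 + (-110 + 110*√39/3) = -97 + 110*√39/3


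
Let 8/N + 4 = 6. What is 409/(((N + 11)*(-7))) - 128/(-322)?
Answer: -8447/2415 ≈ -3.4977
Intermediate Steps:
N = 4 (N = 8/(-4 + 6) = 8/2 = 8*(1/2) = 4)
409/(((N + 11)*(-7))) - 128/(-322) = 409/(((4 + 11)*(-7))) - 128/(-322) = 409/((15*(-7))) - 128*(-1/322) = 409/(-105) + 64/161 = 409*(-1/105) + 64/161 = -409/105 + 64/161 = -8447/2415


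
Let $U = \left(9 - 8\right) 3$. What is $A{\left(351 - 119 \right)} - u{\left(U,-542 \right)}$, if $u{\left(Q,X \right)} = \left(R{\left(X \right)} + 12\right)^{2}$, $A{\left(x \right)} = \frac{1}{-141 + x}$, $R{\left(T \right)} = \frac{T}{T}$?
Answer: $- \frac{15378}{91} \approx -168.99$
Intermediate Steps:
$R{\left(T \right)} = 1$
$U = 3$ ($U = 1 \cdot 3 = 3$)
$u{\left(Q,X \right)} = 169$ ($u{\left(Q,X \right)} = \left(1 + 12\right)^{2} = 13^{2} = 169$)
$A{\left(351 - 119 \right)} - u{\left(U,-542 \right)} = \frac{1}{-141 + \left(351 - 119\right)} - 169 = \frac{1}{-141 + 232} - 169 = \frac{1}{91} - 169 = - \frac{15378}{91}$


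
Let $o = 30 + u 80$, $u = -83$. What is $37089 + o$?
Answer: $30479$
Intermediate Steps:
$o = -6610$ ($o = 30 - 6640 = -6610$)
$37089 + o = 37089 - 6610 = 30479$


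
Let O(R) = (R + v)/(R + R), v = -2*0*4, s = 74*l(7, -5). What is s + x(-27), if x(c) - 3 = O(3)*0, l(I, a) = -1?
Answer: -71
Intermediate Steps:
s = -74 (s = 74*(-1) = -74)
v = 0 (v = 0*4 = 0)
O(R) = ½ (O(R) = (R + 0)/(R + R) = R/((2*R)) = R*(1/(2*R)) = ½)
x(c) = 3 (x(c) = 3 + (½)*0 = 3 + 0 = 3)
s + x(-27) = -74 + 3 = -71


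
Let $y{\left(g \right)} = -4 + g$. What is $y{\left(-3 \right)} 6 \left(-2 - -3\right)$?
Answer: $-42$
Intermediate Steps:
$y{\left(-3 \right)} 6 \left(-2 - -3\right) = \left(-4 - 3\right) 6 \left(-2 - -3\right) = \left(-7\right) 6 \left(-2 + 3\right) = \left(-42\right) 1 = -42$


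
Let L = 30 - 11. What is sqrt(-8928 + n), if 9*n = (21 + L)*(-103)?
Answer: 2*I*sqrt(21118)/3 ≈ 96.88*I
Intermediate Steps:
L = 19
n = -4120/9 (n = ((21 + 19)*(-103))/9 = (40*(-103))/9 = (1/9)*(-4120) = -4120/9 ≈ -457.78)
sqrt(-8928 + n) = sqrt(-8928 - 4120/9) = sqrt(-84472/9) = 2*I*sqrt(21118)/3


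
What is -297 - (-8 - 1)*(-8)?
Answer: -369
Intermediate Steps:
-297 - (-8 - 1)*(-8) = -297 - (-9)*(-8) = -297 - 1*72 = -297 - 72 = -369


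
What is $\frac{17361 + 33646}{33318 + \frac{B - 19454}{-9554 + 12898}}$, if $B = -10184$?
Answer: $\frac{85283704}{55692877} \approx 1.5313$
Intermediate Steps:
$\frac{17361 + 33646}{33318 + \frac{B - 19454}{-9554 + 12898}} = \frac{17361 + 33646}{33318 + \frac{-10184 - 19454}{-9554 + 12898}} = \frac{51007}{33318 - \frac{29638}{3344}} = \frac{51007}{33318 - \frac{14819}{1672}} = \frac{51007}{\frac{55692877}{1672}} = 51007 \cdot \frac{1672}{55692877} = \frac{85283704}{55692877}$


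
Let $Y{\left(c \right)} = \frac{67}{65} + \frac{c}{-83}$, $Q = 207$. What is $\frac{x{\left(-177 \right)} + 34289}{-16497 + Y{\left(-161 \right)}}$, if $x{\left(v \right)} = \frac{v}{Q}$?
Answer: $- \frac{12763933390}{6139984941} \approx -2.0788$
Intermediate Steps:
$x{\left(v \right)} = \frac{v}{207}$
$Y{\left(c \right)} = \frac{67}{65} - \frac{c}{83}$ ($Y{\left(c \right)} = 67 \cdot \frac{1}{65} + c \left(- \frac{1}{83}\right) = \frac{67}{65} - \frac{c}{83}$)
$\frac{x{\left(-177 \right)} + 34289}{-16497 + Y{\left(-161 \right)}} = \frac{\frac{1}{207} \left(-177\right) + 34289}{-16497 + \left(\frac{67}{65} - - \frac{161}{83}\right)} = \frac{- \frac{59}{69} + 34289}{-16497 + \left(\frac{67}{65} + \frac{161}{83}\right)} = \frac{2365882}{69 \left(-16497 + \frac{16026}{5395}\right)} = \frac{2365882}{69 \left(- \frac{88985289}{5395}\right)} = \frac{2365882}{69} \left(- \frac{5395}{88985289}\right) = - \frac{12763933390}{6139984941}$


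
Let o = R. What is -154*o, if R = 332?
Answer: -51128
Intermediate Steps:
o = 332
-154*o = -154*332 = -51128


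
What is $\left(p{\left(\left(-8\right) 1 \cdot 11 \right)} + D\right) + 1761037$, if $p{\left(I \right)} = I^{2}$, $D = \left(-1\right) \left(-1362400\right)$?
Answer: $3131181$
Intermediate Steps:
$D = 1362400$
$\left(p{\left(\left(-8\right) 1 \cdot 11 \right)} + D\right) + 1761037 = \left(\left(\left(-8\right) 1 \cdot 11\right)^{2} + 1362400\right) + 1761037 = \left(\left(\left(-8\right) 11\right)^{2} + 1362400\right) + 1761037 = \left(\left(-88\right)^{2} + 1362400\right) + 1761037 = \left(7744 + 1362400\right) + 1761037 = 1370144 + 1761037 = 3131181$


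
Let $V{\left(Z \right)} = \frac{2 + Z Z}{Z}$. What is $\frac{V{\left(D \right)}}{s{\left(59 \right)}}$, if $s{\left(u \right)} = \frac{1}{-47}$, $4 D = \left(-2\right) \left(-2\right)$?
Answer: $-141$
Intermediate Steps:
$D = 1$ ($D = \frac{\left(-2\right) \left(-2\right)}{4} = \frac{1}{4} \cdot 4 = 1$)
$s{\left(u \right)} = - \frac{1}{47}$
$V{\left(Z \right)} = \frac{2 + Z^{2}}{Z}$
$\frac{V{\left(D \right)}}{s{\left(59 \right)}} = \frac{1 + \frac{2}{1}}{- \frac{1}{47}} = \left(1 + 2 \cdot 1\right) \left(-47\right) = \left(1 + 2\right) \left(-47\right) = 3 \left(-47\right) = -141$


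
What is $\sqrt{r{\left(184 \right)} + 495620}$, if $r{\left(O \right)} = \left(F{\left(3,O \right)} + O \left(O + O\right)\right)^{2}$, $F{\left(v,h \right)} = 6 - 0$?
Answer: $2 \sqrt{1146555786} \approx 67722.0$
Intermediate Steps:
$F{\left(v,h \right)} = 6$ ($F{\left(v,h \right)} = 6 + 0 = 6$)
$r{\left(O \right)} = \left(6 + 2 O^{2}\right)^{2}$ ($r{\left(O \right)} = \left(6 + O \left(O + O\right)\right)^{2} = \left(6 + O 2 O\right)^{2} = \left(6 + 2 O^{2}\right)^{2}$)
$\sqrt{r{\left(184 \right)} + 495620} = \sqrt{4 \left(3 + 184^{2}\right)^{2} + 495620} = \sqrt{4 \left(3 + 33856\right)^{2} + 495620} = \sqrt{4 \cdot 33859^{2} + 495620} = \sqrt{4 \cdot 1146431881 + 495620} = \sqrt{4585727524 + 495620} = \sqrt{4586223144} = 2 \sqrt{1146555786}$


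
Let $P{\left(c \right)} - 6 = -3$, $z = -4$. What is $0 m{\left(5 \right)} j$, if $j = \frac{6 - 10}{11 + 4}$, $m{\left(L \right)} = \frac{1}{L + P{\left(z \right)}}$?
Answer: $0$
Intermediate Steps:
$P{\left(c \right)} = 3$ ($P{\left(c \right)} = 6 - 3 = 3$)
$m{\left(L \right)} = \frac{1}{3 + L}$ ($m{\left(L \right)} = \frac{1}{L + 3} = \frac{1}{3 + L}$)
$j = - \frac{4}{15} \approx -0.26667$
$0 m{\left(5 \right)} j = \frac{0}{3 + 5} \left(- \frac{4}{15}\right) = \frac{0}{8} \left(- \frac{4}{15}\right) = 0 \cdot \frac{1}{8} \left(- \frac{4}{15}\right) = 0 \left(- \frac{4}{15}\right) = 0$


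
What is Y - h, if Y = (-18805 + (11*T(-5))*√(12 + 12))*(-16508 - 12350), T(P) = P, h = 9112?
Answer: 542665578 + 3174380*√6 ≈ 5.5044e+8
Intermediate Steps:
Y = 542674690 + 3174380*√6 (Y = (-18805 + (11*(-5))*√(12 + 12))*(-16508 - 12350) = (-18805 - 110*√6)*(-28858) = 542674690 + 3174380*√6 ≈ 5.5045e+8)
Y - h = (542674690 + 3174380*√6) - 1*9112 = (542674690 + 3174380*√6) - 9112 = 542665578 + 3174380*√6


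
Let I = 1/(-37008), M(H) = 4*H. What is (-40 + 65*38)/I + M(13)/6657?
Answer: -598660282028/6657 ≈ -8.9929e+7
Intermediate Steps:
I = -1/37008 ≈ -2.7021e-5
(-40 + 65*38)/I + M(13)/6657 = (-40 + 65*38)/(-1/37008) + (4*13)/6657 = (-40 + 2470)*(-37008) + 52*(1/6657) = 2430*(-37008) + 52/6657 = -89929440 + 52/6657 = -598660282028/6657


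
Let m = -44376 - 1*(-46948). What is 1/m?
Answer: 1/2572 ≈ 0.00038880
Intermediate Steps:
m = 2572 (m = -44376 + 46948 = 2572)
1/m = 1/2572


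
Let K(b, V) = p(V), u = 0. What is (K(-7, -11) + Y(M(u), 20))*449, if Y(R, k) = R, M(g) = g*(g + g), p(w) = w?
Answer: -4939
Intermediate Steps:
M(g) = 2*g² (M(g) = g*(2*g) = 2*g²)
K(b, V) = V
(K(-7, -11) + Y(M(u), 20))*449 = (-11 + 2*0²)*449 = (-11 + 2*0)*449 = (-11 + 0)*449 = -11*449 = -4939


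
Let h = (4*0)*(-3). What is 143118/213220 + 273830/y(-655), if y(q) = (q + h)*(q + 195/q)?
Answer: 1497689257/1143978605 ≈ 1.3092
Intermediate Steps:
h = 0 (h = 0*(-3) = 0)
y(q) = q*(q + 195/q) (y(q) = (q + 0)*(q + 195/q) = q*(q + 195/q))
143118/213220 + 273830/y(-655) = 143118/213220 + 273830/(195 + (-655)**2) = 143118*(1/213220) + 273830/(195 + 429025) = 71559/106610 + 273830/429220 = 71559/106610 + 273830*(1/429220) = 71559/106610 + 27383/42922 = 1497689257/1143978605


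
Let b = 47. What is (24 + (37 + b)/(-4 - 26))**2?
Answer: 11236/25 ≈ 449.44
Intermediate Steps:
(24 + (37 + b)/(-4 - 26))**2 = (24 + (37 + 47)/(-4 - 26))**2 = (24 + 84/(-30))**2 = (24 + 84*(-1/30))**2 = (24 - 14/5)**2 = (106/5)**2 = 11236/25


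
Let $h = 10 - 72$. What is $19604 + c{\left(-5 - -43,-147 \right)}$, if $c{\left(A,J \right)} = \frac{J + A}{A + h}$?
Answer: $\frac{470605}{24} \approx 19609.0$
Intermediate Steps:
$h = -62$
$c{\left(A,J \right)} = \frac{A + J}{-62 + A}$ ($c{\left(A,J \right)} = \frac{J + A}{A - 62} = \frac{A + J}{-62 + A}$)
$19604 + c{\left(-5 - -43,-147 \right)} = 19604 + \frac{\left(-5 - -43\right) - 147}{-62 - -38} = 19604 + \frac{\left(-5 + 43\right) - 147}{-62 + \left(-5 + 43\right)} = 19604 + \frac{38 - 147}{-62 + 38} = 19604 + \frac{1}{-24} \left(-109\right) = 19604 - - \frac{109}{24} = 19604 + \frac{109}{24} = \frac{470605}{24}$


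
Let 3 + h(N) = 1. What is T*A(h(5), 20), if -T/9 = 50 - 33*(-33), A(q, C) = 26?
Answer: -266526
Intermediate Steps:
h(N) = -2 (h(N) = -3 + 1 = -2)
T = -10251 (T = -9*(50 - 33*(-33)) = -9*(50 + 1089) = -9*1139 = -10251)
T*A(h(5), 20) = -10251*26 = -266526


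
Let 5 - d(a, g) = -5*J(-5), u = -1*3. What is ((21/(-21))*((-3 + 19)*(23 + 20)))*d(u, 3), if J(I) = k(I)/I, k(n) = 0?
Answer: -3440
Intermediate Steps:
J(I) = 0 (J(I) = 0/I = 0)
u = -3
d(a, g) = 5 (d(a, g) = 5 - (-5)*0 = 5 - 1*0 = 5 + 0 = 5)
((21/(-21))*((-3 + 19)*(23 + 20)))*d(u, 3) = ((21/(-21))*((-3 + 19)*(23 + 20)))*5 = ((21*(-1/21))*(16*43))*5 = -1*688*5 = -688*5 = -3440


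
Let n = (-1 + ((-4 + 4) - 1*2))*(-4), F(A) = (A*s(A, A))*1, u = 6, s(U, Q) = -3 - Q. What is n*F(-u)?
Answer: -216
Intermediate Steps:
F(A) = A*(-3 - A) (F(A) = (A*(-3 - A))*1 = A*(-3 - A))
n = 12 (n = (-1 + (0 - 2))*(-4) = (-1 - 2)*(-4) = -3*(-4) = 12)
n*F(-u) = 12*(-(-1*6)*(3 - 1*6)) = 12*(-1*(-6)*(3 - 6)) = 12*(-1*(-6)*(-3)) = 12*(-18) = -216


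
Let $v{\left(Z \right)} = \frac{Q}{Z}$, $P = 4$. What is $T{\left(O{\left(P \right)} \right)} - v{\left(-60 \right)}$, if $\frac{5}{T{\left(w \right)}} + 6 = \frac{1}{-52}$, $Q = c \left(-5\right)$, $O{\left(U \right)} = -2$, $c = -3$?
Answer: $- \frac{727}{1252} \approx -0.58067$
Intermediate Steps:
$Q = 15$ ($Q = \left(-3\right) \left(-5\right) = 15$)
$v{\left(Z \right)} = \frac{15}{Z}$
$T{\left(w \right)} = - \frac{260}{313}$ ($T{\left(w \right)} = \frac{5}{-6 + \frac{1}{-52}} = \frac{5}{-6 - \frac{1}{52}} = \frac{5}{- \frac{313}{52}} = 5 \left(- \frac{52}{313}\right) = - \frac{260}{313}$)
$T{\left(O{\left(P \right)} \right)} - v{\left(-60 \right)} = - \frac{260}{313} - \frac{15}{-60} = - \frac{260}{313} - 15 \left(- \frac{1}{60}\right) = - \frac{260}{313} - - \frac{1}{4} = - \frac{260}{313} + \frac{1}{4} = - \frac{727}{1252}$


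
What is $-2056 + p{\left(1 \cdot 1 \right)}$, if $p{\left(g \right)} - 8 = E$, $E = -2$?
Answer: $-2050$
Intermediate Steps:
$p{\left(g \right)} = 6$ ($p{\left(g \right)} = 8 - 2 = 6$)
$-2056 + p{\left(1 \cdot 1 \right)} = -2056 + 6 = -2050$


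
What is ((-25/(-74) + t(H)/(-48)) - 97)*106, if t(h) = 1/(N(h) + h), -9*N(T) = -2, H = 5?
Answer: -142550867/13912 ≈ -10247.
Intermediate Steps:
N(T) = 2/9 (N(T) = -1/9*(-2) = 2/9)
t(h) = 1/(2/9 + h)
((-25/(-74) + t(H)/(-48)) - 97)*106 = ((-25/(-74) + (9/(2 + 9*5))/(-48)) - 97)*106 = ((-25*(-1/74) + (9/(2 + 45))*(-1/48)) - 97)*106 = ((25/74 + (9/47)*(-1/48)) - 97)*106 = ((25/74 - 3/752) - 97)*106 = (9289/27824 - 97)*106 = -2689639/27824*106 = -142550867/13912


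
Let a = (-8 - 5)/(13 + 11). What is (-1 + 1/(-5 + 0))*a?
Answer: 13/20 ≈ 0.65000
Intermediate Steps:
a = -13/24 ≈ -0.54167
(-1 + 1/(-5 + 0))*a = (-1 + 1/(-5 + 0))*(-13/24) = (-1 + 1/(-5))*(-13/24) = (-1 + 1*(-1/5))*(-13/24) = (-1 - 1/5)*(-13/24) = -6/5*(-13/24) = 13/20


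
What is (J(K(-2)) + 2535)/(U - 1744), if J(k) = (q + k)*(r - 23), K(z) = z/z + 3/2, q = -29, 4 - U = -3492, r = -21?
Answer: 3701/1752 ≈ 2.1124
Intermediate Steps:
U = 3496 (U = 4 - 1*(-3492) = 4 + 3492 = 3496)
K(z) = 5/2 (K(z) = 1 + 3*(½) = 1 + 3/2 = 5/2)
J(k) = 1276 - 44*k (J(k) = (-29 + k)*(-21 - 23) = (-29 + k)*(-44) = 1276 - 44*k)
(J(K(-2)) + 2535)/(U - 1744) = ((1276 - 44*5/2) + 2535)/(3496 - 1744) = ((1276 - 110) + 2535)/1752 = (1166 + 2535)*(1/1752) = 3701*(1/1752) = 3701/1752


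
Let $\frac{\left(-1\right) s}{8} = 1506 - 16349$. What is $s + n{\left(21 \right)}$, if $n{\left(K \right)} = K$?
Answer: $118765$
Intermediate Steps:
$s = 118744$ ($s = - 8 \left(1506 - 16349\right) = \left(-8\right) \left(-14843\right) = 118744$)
$s + n{\left(21 \right)} = 118744 + 21 = 118765$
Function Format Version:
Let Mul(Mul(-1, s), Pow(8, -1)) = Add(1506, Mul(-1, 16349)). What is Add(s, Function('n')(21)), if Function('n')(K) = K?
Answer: 118765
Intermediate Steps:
s = 118744 (s = Mul(-8, Add(1506, Mul(-1, 16349))) = Mul(-8, Add(1506, -16349)) = Mul(-8, -14843) = 118744)
Add(s, Function('n')(21)) = Add(118744, 21) = 118765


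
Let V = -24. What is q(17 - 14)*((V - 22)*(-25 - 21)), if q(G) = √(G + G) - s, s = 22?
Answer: -46552 + 2116*√6 ≈ -41369.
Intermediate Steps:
q(G) = -22 + √2*√G (q(G) = √(G + G) - 1*22 = √(2*G) - 22 = √2*√G - 22 = -22 + √2*√G)
q(17 - 14)*((V - 22)*(-25 - 21)) = (-22 + √2*√(17 - 14))*((-24 - 22)*(-25 - 21)) = (-22 + √2*√3)*(-46*(-46)) = (-22 + √6)*2116 = -46552 + 2116*√6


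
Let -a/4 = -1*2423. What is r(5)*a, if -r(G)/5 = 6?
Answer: -290760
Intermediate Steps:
r(G) = -30 (r(G) = -5*6 = -30)
a = 9692 (a = -(-4)*2423 = -4*(-2423) = 9692)
r(5)*a = -30*9692 = -290760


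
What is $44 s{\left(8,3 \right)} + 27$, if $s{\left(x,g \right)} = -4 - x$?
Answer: $-501$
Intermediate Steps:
$44 s{\left(8,3 \right)} + 27 = 44 \left(-4 - 8\right) + 27 = 44 \left(-12\right) + 27 = -528 + 27 = -501$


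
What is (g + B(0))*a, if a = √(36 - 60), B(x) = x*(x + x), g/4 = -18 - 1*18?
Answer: -288*I*√6 ≈ -705.45*I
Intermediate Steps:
g = -144 (g = 4*(-18 - 1*18) = 4*(-18 - 18) = 4*(-36) = -144)
B(x) = 2*x² (B(x) = x*(2*x) = 2*x²)
a = 2*I*√6 (a = √(-24) = 2*I*√6 ≈ 4.899*I)
(g + B(0))*a = (-144 + 2*0²)*(2*I*√6) = (-144 + 2*0)*(2*I*√6) = (-144 + 0)*(2*I*√6) = -288*I*√6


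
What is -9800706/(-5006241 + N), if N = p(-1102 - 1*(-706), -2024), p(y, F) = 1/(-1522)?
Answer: 14916674532/7619498803 ≈ 1.9577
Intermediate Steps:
p(y, F) = -1/1522
N = -1/1522 ≈ -0.00065703
-9800706/(-5006241 + N) = -9800706/(-5006241 - 1/1522) = -9800706/(-7619498803/1522) = -9800706*(-1522/7619498803) = 14916674532/7619498803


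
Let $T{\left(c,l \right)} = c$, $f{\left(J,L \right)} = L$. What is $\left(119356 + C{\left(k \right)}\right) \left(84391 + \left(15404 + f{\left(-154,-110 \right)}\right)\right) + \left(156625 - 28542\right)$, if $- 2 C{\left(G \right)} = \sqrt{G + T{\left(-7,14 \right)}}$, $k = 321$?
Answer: $11898130943 - \frac{99685 \sqrt{314}}{2} \approx 1.1897 \cdot 10^{10}$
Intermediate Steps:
$C{\left(G \right)} = - \frac{\sqrt{-7 + G}}{2}$ ($C{\left(G \right)} = - \frac{\sqrt{G - 7}}{2} = - \frac{\sqrt{-7 + G}}{2}$)
$\left(119356 + C{\left(k \right)}\right) \left(84391 + \left(15404 + f{\left(-154,-110 \right)}\right)\right) + \left(156625 - 28542\right) = \left(119356 - \frac{\sqrt{-7 + 321}}{2}\right) \left(84391 + \left(15404 - 110\right)\right) + \left(156625 - 28542\right) = \left(119356 - \frac{\sqrt{314}}{2}\right) \left(84391 + 15294\right) + \left(156625 - 28542\right) = \left(119356 - \frac{\sqrt{314}}{2}\right) 99685 + 128083 = \left(11898002860 - \frac{99685 \sqrt{314}}{2}\right) + 128083 = 11898130943 - \frac{99685 \sqrt{314}}{2}$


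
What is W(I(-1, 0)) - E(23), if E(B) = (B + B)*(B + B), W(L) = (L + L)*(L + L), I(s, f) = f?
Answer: -2116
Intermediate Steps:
W(L) = 4*L**2 (W(L) = (2*L)*(2*L) = 4*L**2)
E(B) = 4*B**2 (E(B) = (2*B)*(2*B) = 4*B**2)
W(I(-1, 0)) - E(23) = 4*0**2 - 4*23**2 = 4*0 - 4*529 = 0 - 1*2116 = 0 - 2116 = -2116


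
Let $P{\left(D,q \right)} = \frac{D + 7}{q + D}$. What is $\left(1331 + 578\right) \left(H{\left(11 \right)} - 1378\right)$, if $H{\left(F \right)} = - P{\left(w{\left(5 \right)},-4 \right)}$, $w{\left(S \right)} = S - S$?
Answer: $- \frac{10509045}{4} \approx -2.6273 \cdot 10^{6}$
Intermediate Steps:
$w{\left(S \right)} = 0$
$P{\left(D,q \right)} = \frac{7 + D}{D + q}$
$H{\left(F \right)} = \frac{7}{4}$ ($H{\left(F \right)} = - \frac{7 + 0}{0 - 4} = - \frac{7}{-4} = - \frac{\left(-1\right) 7}{4} = \left(-1\right) \left(- \frac{7}{4}\right) = \frac{7}{4}$)
$\left(1331 + 578\right) \left(H{\left(11 \right)} - 1378\right) = \left(1331 + 578\right) \left(\frac{7}{4} - 1378\right) = 1909 \left(- \frac{5505}{4}\right) = - \frac{10509045}{4}$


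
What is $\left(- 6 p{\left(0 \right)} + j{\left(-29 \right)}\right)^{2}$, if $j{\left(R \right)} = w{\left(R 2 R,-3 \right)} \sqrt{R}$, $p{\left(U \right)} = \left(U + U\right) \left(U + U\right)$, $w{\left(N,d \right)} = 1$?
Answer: $-29$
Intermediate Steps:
$p{\left(U \right)} = 4 U^{2}$ ($p{\left(U \right)} = 2 U 2 U = 4 U^{2}$)
$j{\left(R \right)} = \sqrt{R}$ ($j{\left(R \right)} = 1 \sqrt{R} = \sqrt{R}$)
$\left(- 6 p{\left(0 \right)} + j{\left(-29 \right)}\right)^{2} = \left(- 6 \cdot 4 \cdot 0^{2} + \sqrt{-29}\right)^{2} = \left(- 6 \cdot 4 \cdot 0 + i \sqrt{29}\right)^{2} = \left(\left(-6\right) 0 + i \sqrt{29}\right)^{2} = \left(0 + i \sqrt{29}\right)^{2} = \left(i \sqrt{29}\right)^{2} = -29$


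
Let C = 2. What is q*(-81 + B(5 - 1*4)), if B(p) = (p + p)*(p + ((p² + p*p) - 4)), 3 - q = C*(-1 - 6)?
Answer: -1411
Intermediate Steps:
q = 17 (q = 3 - 2*(-1 - 6) = 3 - 2*(-7) = 3 - 1*(-14) = 3 + 14 = 17)
B(p) = 2*p*(-4 + p + 2*p²) (B(p) = (2*p)*(p + ((p² + p²) - 4)) = (2*p)*(p + (2*p² - 4)) = (2*p)*(p + (-4 + 2*p²)) = (2*p)*(-4 + p + 2*p²) = 2*p*(-4 + p + 2*p²))
q*(-81 + B(5 - 1*4)) = 17*(-81 + 2*(5 - 1*4)*(-4 + (5 - 1*4) + 2*(5 - 1*4)²)) = 17*(-81 + 2*(5 - 4)*(-4 + (5 - 4) + 2*(5 - 4)²)) = 17*(-81 + 2*1*(-4 + 1 + 2*1²)) = 17*(-81 + 2*1*(-4 + 1 + 2*1)) = 17*(-81 + 2*1*(-4 + 1 + 2)) = 17*(-81 + 2*1*(-1)) = 17*(-81 - 2) = 17*(-83) = -1411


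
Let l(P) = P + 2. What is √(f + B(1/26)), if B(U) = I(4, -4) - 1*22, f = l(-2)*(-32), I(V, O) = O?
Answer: I*√26 ≈ 5.099*I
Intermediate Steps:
l(P) = 2 + P
f = 0 (f = (2 - 2)*(-32) = 0*(-32) = 0)
B(U) = -26 (B(U) = -4 - 1*22 = -4 - 22 = -26)
√(f + B(1/26)) = √(0 - 26) = √(-26) = I*√26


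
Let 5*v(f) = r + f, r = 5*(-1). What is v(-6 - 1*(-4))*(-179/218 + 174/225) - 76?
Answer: -6207533/81750 ≈ -75.933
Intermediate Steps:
r = -5
v(f) = -1 + f/5 (v(f) = (-5 + f)/5 = -1 + f/5)
v(-6 - 1*(-4))*(-179/218 + 174/225) - 76 = (-1 + (-6 - 1*(-4))/5)*(-179/218 + 174/225) - 76 = (-1 + (-6 + 4)/5)*(-179*1/218 + 174*(1/225)) - 76 = (-1 + (⅕)*(-2))*(-179/218 + 58/75) - 76 = (-1 - ⅖)*(-781/16350) - 76 = -7/5*(-781/16350) - 76 = 5467/81750 - 76 = -6207533/81750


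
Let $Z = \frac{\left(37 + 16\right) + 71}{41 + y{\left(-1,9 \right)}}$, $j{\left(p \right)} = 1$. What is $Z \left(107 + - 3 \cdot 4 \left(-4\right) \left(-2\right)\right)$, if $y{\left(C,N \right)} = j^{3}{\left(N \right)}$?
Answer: $\frac{682}{21} \approx 32.476$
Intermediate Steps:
$y{\left(C,N \right)} = 1$ ($y{\left(C,N \right)} = 1^{3} = 1$)
$Z = \frac{62}{21}$ ($Z = \frac{\left(37 + 16\right) + 71}{41 + 1} = \frac{53 + 71}{42} = 124 \cdot \frac{1}{42} = \frac{62}{21} \approx 2.9524$)
$Z \left(107 + - 3 \cdot 4 \left(-4\right) \left(-2\right)\right) = \frac{62 \left(107 + - 3 \cdot 4 \left(-4\right) \left(-2\right)\right)}{21} = \frac{62 \left(107 + \left(-3\right) \left(-16\right) \left(-2\right)\right)}{21} = \frac{62 \left(107 + 48 \left(-2\right)\right)}{21} = \frac{62 \left(107 - 96\right)}{21} = \frac{62}{21} \cdot 11 = \frac{682}{21}$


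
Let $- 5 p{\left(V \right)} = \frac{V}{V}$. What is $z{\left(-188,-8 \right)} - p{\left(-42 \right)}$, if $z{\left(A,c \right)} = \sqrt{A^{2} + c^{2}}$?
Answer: $\frac{1}{5} + 4 \sqrt{2213} \approx 188.37$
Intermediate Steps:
$p{\left(V \right)} = - \frac{1}{5}$ ($p{\left(V \right)} = - \frac{V \frac{1}{V}}{5} = \left(- \frac{1}{5}\right) 1 = - \frac{1}{5}$)
$z{\left(-188,-8 \right)} - p{\left(-42 \right)} = \sqrt{\left(-188\right)^{2} + \left(-8\right)^{2}} - - \frac{1}{5} = \sqrt{35344 + 64} + \frac{1}{5} = \sqrt{35408} + \frac{1}{5} = 4 \sqrt{2213} + \frac{1}{5} = \frac{1}{5} + 4 \sqrt{2213}$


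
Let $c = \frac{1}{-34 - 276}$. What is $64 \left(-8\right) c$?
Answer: $\frac{256}{155} \approx 1.6516$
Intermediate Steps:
$c = - \frac{1}{310}$ ($c = \frac{1}{-310} = - \frac{1}{310} \approx -0.0032258$)
$64 \left(-8\right) c = 64 \left(-8\right) \left(- \frac{1}{310}\right) = \left(-512\right) \left(- \frac{1}{310}\right) = \frac{256}{155}$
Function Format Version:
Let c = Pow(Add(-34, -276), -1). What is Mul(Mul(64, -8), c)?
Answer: Rational(256, 155) ≈ 1.6516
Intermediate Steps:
c = Rational(-1, 310) (c = Pow(-310, -1) = Rational(-1, 310) ≈ -0.0032258)
Mul(Mul(64, -8), c) = Mul(Mul(64, -8), Rational(-1, 310)) = Mul(-512, Rational(-1, 310)) = Rational(256, 155)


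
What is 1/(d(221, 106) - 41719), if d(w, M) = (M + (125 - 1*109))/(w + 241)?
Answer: -231/9637028 ≈ -2.3970e-5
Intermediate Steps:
d(w, M) = (16 + M)/(241 + w) (d(w, M) = (M + (125 - 109))/(241 + w) = (M + 16)/(241 + w) = (16 + M)/(241 + w))
1/(d(221, 106) - 41719) = 1/((16 + 106)/(241 + 221) - 41719) = 1/(122/462 - 41719) = 1/((1/462)*122 - 41719) = 1/(61/231 - 41719) = 1/(-9637028/231) = -231/9637028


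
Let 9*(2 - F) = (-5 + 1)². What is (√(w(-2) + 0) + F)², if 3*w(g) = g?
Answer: -50/81 + 4*I*√6/27 ≈ -0.61728 + 0.36289*I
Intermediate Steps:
w(g) = g/3
F = 2/9 (F = 2 - (-5 + 1)²/9 = 2 - ⅑*(-4)² = 2 - ⅑*16 = 2 - 16/9 = 2/9 ≈ 0.22222)
(√(w(-2) + 0) + F)² = (√((⅓)*(-2) + 0) + 2/9)² = (√(-⅔ + 0) + 2/9)² = (√(-⅔) + 2/9)² = (I*√6/3 + 2/9)² = (2/9 + I*√6/3)²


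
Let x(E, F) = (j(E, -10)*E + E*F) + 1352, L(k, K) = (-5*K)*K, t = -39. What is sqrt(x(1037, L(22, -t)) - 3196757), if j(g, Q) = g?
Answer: I*sqrt(10006421) ≈ 3163.3*I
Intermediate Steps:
L(k, K) = -5*K**2
x(E, F) = 1352 + E**2 + E*F (x(E, F) = (E*E + E*F) + 1352 = (E**2 + E*F) + 1352 = 1352 + E**2 + E*F)
sqrt(x(1037, L(22, -t)) - 3196757) = sqrt((1352 + 1037**2 + 1037*(-5*(-1*(-39))**2)) - 3196757) = sqrt((1352 + 1075369 + 1037*(-5*39**2)) - 3196757) = sqrt((1352 + 1075369 + 1037*(-5*1521)) - 3196757) = sqrt((1352 + 1075369 + 1037*(-7605)) - 3196757) = sqrt((1352 + 1075369 - 7886385) - 3196757) = sqrt(-6809664 - 3196757) = sqrt(-10006421) = I*sqrt(10006421)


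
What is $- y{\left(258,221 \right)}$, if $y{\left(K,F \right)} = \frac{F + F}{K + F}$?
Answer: $- \frac{442}{479} \approx -0.92276$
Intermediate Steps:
$y{\left(K,F \right)} = \frac{2 F}{F + K}$
$- y{\left(258,221 \right)} = - \frac{2 \cdot 221}{221 + 258} = - \frac{2 \cdot 221}{479} = \left(-1\right) \frac{442}{479} = - \frac{442}{479}$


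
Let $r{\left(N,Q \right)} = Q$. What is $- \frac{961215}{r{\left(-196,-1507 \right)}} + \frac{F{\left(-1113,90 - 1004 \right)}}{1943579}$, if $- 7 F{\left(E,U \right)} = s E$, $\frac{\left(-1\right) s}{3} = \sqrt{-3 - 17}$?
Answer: $\frac{961215}{1507} - \frac{954 i \sqrt{5}}{1943579} \approx 637.83 - 0.0010976 i$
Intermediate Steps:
$s = - 6 i \sqrt{5}$ ($s = - 3 \sqrt{-3 - 17} = - 3 \sqrt{-20} = - 3 \cdot 2 i \sqrt{5} = - 6 i \sqrt{5} \approx - 13.416 i$)
$F{\left(E,U \right)} = \frac{6 i E \sqrt{5}}{7}$ ($F{\left(E,U \right)} = - \frac{- 6 i \sqrt{5} E}{7} = - \frac{\left(-6\right) i E \sqrt{5}}{7} = \frac{6 i E \sqrt{5}}{7}$)
$- \frac{961215}{r{\left(-196,-1507 \right)}} + \frac{F{\left(-1113,90 - 1004 \right)}}{1943579} = - \frac{961215}{-1507} + \frac{\frac{6}{7} i \left(-1113\right) \sqrt{5}}{1943579} = \left(-961215\right) \left(- \frac{1}{1507}\right) + - 954 i \sqrt{5} \cdot \frac{1}{1943579} = \frac{961215}{1507} - \frac{954 i \sqrt{5}}{1943579}$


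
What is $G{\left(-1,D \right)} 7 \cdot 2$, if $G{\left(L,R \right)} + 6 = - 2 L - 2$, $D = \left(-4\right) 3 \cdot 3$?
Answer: $-84$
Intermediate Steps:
$D = -36$ ($D = \left(-12\right) 3 = -36$)
$G{\left(L,R \right)} = -8 - 2 L$ ($G{\left(L,R \right)} = -6 - \left(2 + 2 L\right) = -8 - 2 L$)
$G{\left(-1,D \right)} 7 \cdot 2 = \left(-8 - -2\right) 7 \cdot 2 = \left(-8 + 2\right) 7 \cdot 2 = \left(-6\right) 7 \cdot 2 = \left(-42\right) 2 = -84$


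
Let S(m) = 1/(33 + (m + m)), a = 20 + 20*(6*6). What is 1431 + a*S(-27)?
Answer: 29311/21 ≈ 1395.8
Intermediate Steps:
a = 740 (a = 20 + 20*36 = 20 + 720 = 740)
S(m) = 1/(33 + 2*m)
1431 + a*S(-27) = 1431 + 740/(33 + 2*(-27)) = 1431 + 740/(33 - 54) = 1431 + 740/(-21) = 1431 + 740*(-1/21) = 1431 - 740/21 = 29311/21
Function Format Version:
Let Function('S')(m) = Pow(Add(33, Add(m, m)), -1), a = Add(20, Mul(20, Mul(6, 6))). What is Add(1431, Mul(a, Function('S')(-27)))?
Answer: Rational(29311, 21) ≈ 1395.8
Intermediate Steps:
a = 740 (a = Add(20, Mul(20, 36)) = Add(20, 720) = 740)
Function('S')(m) = Pow(Add(33, Mul(2, m)), -1)
Add(1431, Mul(a, Function('S')(-27))) = Add(1431, Mul(740, Pow(Add(33, Mul(2, -27)), -1))) = Add(1431, Mul(740, Pow(Add(33, -54), -1))) = Add(1431, Mul(740, Pow(-21, -1))) = Add(1431, Mul(740, Rational(-1, 21))) = Add(1431, Rational(-740, 21)) = Rational(29311, 21)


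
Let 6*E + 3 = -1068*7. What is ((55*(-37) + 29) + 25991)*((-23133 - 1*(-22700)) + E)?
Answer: -80565615/2 ≈ -4.0283e+7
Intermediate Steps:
E = -2493/2 (E = -½ + (-1068*7)/6 = -½ + (⅙)*(-7476) = -½ - 1246 = -2493/2 ≈ -1246.5)
((55*(-37) + 29) + 25991)*((-23133 - 1*(-22700)) + E) = ((55*(-37) + 29) + 25991)*((-23133 - 1*(-22700)) - 2493/2) = ((-2035 + 29) + 25991)*((-23133 + 22700) - 2493/2) = (-2006 + 25991)*(-433 - 2493/2) = 23985*(-3359/2) = -80565615/2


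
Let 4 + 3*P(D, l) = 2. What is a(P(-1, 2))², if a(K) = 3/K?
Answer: 81/4 ≈ 20.250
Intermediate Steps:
P(D, l) = -⅔ (P(D, l) = -4/3 + (⅓)*2 = -4/3 + ⅔ = -⅔)
a(P(-1, 2))² = (3/(-⅔))² = (3*(-3/2))² = (-9/2)² = 81/4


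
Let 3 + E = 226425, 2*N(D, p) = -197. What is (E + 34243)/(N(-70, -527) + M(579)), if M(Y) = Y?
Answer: 521330/961 ≈ 542.49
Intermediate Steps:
N(D, p) = -197/2 (N(D, p) = (½)*(-197) = -197/2)
E = 226422 (E = -3 + 226425 = 226422)
(E + 34243)/(N(-70, -527) + M(579)) = (226422 + 34243)/(-197/2 + 579) = 260665/(961/2) = 260665*(2/961) = 521330/961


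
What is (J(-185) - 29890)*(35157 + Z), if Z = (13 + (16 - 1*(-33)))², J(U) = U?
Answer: -1172955075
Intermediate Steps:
Z = 3844 (Z = (13 + (16 + 33))² = (13 + 49)² = 62² = 3844)
(J(-185) - 29890)*(35157 + Z) = (-185 - 29890)*(35157 + 3844) = -30075*39001 = -1172955075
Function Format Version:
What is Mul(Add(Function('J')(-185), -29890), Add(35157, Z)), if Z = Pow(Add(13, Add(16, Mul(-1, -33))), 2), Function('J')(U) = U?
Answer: -1172955075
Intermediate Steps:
Z = 3844 (Z = Pow(Add(13, Add(16, 33)), 2) = Pow(Add(13, 49), 2) = Pow(62, 2) = 3844)
Mul(Add(Function('J')(-185), -29890), Add(35157, Z)) = Mul(Add(-185, -29890), Add(35157, 3844)) = Mul(-30075, 39001) = -1172955075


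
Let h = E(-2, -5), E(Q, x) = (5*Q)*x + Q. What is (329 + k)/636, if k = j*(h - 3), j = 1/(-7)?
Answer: 1129/2226 ≈ 0.50719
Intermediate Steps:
j = -⅐ ≈ -0.14286
E(Q, x) = Q + 5*Q*x (E(Q, x) = 5*Q*x + Q = Q + 5*Q*x)
h = 48 (h = -2*(1 + 5*(-5)) = -2*(1 - 25) = -2*(-24) = 48)
k = -45/7 (k = -(48 - 3)/7 = -⅐*45 = -45/7 ≈ -6.4286)
(329 + k)/636 = (329 - 45/7)/636 = (2258/7)*(1/636) = 1129/2226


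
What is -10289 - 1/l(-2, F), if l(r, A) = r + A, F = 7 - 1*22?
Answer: -174912/17 ≈ -10289.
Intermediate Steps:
F = -15 (F = 7 - 22 = -15)
l(r, A) = A + r
-10289 - 1/l(-2, F) = -10289 - 1/(-15 - 2) = -10289 - 1/(-17) = -10289 - 1*(-1/17) = -10289 + 1/17 = -174912/17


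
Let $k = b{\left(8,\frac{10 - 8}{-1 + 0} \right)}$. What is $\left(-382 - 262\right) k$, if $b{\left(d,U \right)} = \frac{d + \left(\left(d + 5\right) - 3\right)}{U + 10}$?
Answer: $-1449$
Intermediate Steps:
$b{\left(d,U \right)} = \frac{2 + 2 d}{10 + U}$ ($b{\left(d,U \right)} = \frac{d + \left(\left(5 + d\right) - 3\right)}{10 + U} = \frac{d + \left(2 + d\right)}{10 + U} = \frac{2 + 2 d}{10 + U}$)
$k = \frac{9}{4}$ ($k = \frac{2 \left(1 + 8\right)}{10 + \frac{10 - 8}{-1 + 0}} = 2 \frac{1}{10 + \frac{2}{-1}} \cdot 9 = 2 \frac{1}{10 + 2 \left(-1\right)} 9 = 2 \frac{1}{10 - 2} \cdot 9 = 2 \cdot \frac{1}{8} \cdot 9 = \frac{9}{4} \approx 2.25$)
$\left(-382 - 262\right) k = \left(-382 - 262\right) \frac{9}{4} = \left(-644\right) \frac{9}{4} = -1449$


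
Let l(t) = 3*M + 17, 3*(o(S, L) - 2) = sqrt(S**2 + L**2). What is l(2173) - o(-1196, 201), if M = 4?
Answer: 27 - sqrt(1470817)/3 ≈ -377.26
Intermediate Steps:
o(S, L) = 2 + sqrt(L**2 + S**2)/3 (o(S, L) = 2 + sqrt(S**2 + L**2)/3 = 2 + sqrt(L**2 + S**2)/3)
l(t) = 29 (l(t) = 3*4 + 17 = 12 + 17 = 29)
l(2173) - o(-1196, 201) = 29 - (2 + sqrt(201**2 + (-1196)**2)/3) = 29 - (2 + sqrt(40401 + 1430416)/3) = 29 - (2 + sqrt(1470817)/3) = 29 + (-2 - sqrt(1470817)/3) = 27 - sqrt(1470817)/3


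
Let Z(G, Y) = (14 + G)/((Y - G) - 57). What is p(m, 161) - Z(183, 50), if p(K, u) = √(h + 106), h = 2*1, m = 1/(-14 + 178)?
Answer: 197/190 + 6*√3 ≈ 11.429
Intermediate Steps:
m = 1/164 ≈ 0.0060976
h = 2
Z(G, Y) = (14 + G)/(-57 + Y - G)
p(K, u) = 6*√3 (p(K, u) = √(2 + 106) = √108 = 6*√3)
p(m, 161) - Z(183, 50) = 6*√3 - (-14 - 1*183)/(57 + 183 - 1*50) = 6*√3 - (-14 - 183)/(57 + 183 - 50) = 6*√3 - (-197)/190 = 6*√3 - 1*(-197/190) = 6*√3 + 197/190 = 197/190 + 6*√3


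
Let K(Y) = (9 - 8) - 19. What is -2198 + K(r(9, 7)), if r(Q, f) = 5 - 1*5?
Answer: -2216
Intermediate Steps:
r(Q, f) = 0 (r(Q, f) = 5 - 5 = 0)
K(Y) = -18 (K(Y) = 1 - 19 = -18)
-2198 + K(r(9, 7)) = -2198 - 18 = -2216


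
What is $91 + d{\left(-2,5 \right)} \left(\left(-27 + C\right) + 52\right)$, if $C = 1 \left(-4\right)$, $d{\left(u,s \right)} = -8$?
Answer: $-77$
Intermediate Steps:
$C = -4$
$91 + d{\left(-2,5 \right)} \left(\left(-27 + C\right) + 52\right) = 91 - 8 \left(\left(-27 - 4\right) + 52\right) = 91 - 8 \left(-31 + 52\right) = 91 - 168 = -77$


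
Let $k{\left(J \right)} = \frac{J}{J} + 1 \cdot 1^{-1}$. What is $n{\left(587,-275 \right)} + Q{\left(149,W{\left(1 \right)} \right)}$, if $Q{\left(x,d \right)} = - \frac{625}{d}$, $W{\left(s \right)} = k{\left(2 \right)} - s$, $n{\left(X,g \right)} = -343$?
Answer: $-968$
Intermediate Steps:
$k{\left(J \right)} = 2$ ($k{\left(J \right)} = 1 + 1 \cdot 1 = 1 + 1 = 2$)
$W{\left(s \right)} = 2 - s$
$n{\left(587,-275 \right)} + Q{\left(149,W{\left(1 \right)} \right)} = -343 - \frac{625}{2 - 1} = -343 - \frac{625}{1} = -343 - 625 = -968$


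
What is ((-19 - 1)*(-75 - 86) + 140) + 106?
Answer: 3466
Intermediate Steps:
((-19 - 1)*(-75 - 86) + 140) + 106 = (-20*(-161) + 140) + 106 = (3220 + 140) + 106 = 3360 + 106 = 3466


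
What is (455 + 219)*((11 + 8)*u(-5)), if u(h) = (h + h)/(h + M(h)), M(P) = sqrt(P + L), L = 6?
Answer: 32015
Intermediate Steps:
M(P) = sqrt(6 + P) (M(P) = sqrt(P + 6) = sqrt(6 + P))
u(h) = 2*h/(h + sqrt(6 + h)) (u(h) = (h + h)/(h + sqrt(6 + h)) = (2*h)/(h + sqrt(6 + h)) = 2*h/(h + sqrt(6 + h)))
(455 + 219)*((11 + 8)*u(-5)) = (455 + 219)*((11 + 8)*(2*(-5)/(-5 + sqrt(6 - 5)))) = 674*(19*(2*(-5)/(-5 + sqrt(1)))) = 674*(19*(2*(-5)/(-5 + 1))) = 674*(19*(2*(-5)/(-4))) = 674*(19*(2*(-5)*(-1/4))) = 674*(19*(5/2)) = 674*(95/2) = 32015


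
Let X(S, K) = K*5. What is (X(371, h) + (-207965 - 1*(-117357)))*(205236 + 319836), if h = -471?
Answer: -48812268336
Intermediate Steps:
X(S, K) = 5*K
(X(371, h) + (-207965 - 1*(-117357)))*(205236 + 319836) = (5*(-471) + (-207965 - 1*(-117357)))*(205236 + 319836) = (-2355 + (-207965 + 117357))*525072 = (-2355 - 90608)*525072 = -92963*525072 = -48812268336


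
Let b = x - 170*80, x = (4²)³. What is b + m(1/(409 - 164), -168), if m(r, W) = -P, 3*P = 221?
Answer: -28733/3 ≈ -9577.7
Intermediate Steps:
x = 4096 (x = 16³ = 4096)
P = 221/3 (P = (⅓)*221 = 221/3 ≈ 73.667)
m(r, W) = -221/3 (m(r, W) = -1*221/3 = -221/3)
b = -9504 (b = 4096 - 170*80 = 4096 - 13600 = -9504)
b + m(1/(409 - 164), -168) = -9504 - 221/3 = -28733/3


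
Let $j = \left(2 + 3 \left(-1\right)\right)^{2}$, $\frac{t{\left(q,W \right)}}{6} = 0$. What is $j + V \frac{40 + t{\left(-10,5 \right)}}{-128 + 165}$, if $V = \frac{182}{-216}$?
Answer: $\frac{89}{999} \approx 0.089089$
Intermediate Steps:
$t{\left(q,W \right)} = 0$ ($t{\left(q,W \right)} = 6 \cdot 0 = 0$)
$V = - \frac{91}{108}$ ($V = 182 \left(- \frac{1}{216}\right) = - \frac{91}{108} \approx -0.84259$)
$j = 1$ ($j = \left(2 - 3\right)^{2} = \left(-1\right)^{2} = 1$)
$j + V \frac{40 + t{\left(-10,5 \right)}}{-128 + 165} = 1 - \frac{91 \frac{40 + 0}{-128 + 165}}{108} = 1 - \frac{91 \cdot \frac{40}{37}}{108} = 1 - \frac{91 \cdot 40 \cdot \frac{1}{37}}{108} = 1 - \frac{910}{999} = \frac{89}{999}$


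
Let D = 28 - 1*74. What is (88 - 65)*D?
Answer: -1058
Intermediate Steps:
D = -46 (D = 28 - 74 = -46)
(88 - 65)*D = (88 - 65)*(-46) = 23*(-46) = -1058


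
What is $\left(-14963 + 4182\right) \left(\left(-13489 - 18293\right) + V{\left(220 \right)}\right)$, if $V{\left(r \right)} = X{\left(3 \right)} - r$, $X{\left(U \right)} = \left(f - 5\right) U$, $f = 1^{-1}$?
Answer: $345142934$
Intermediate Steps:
$f = 1$
$X{\left(U \right)} = - 4 U$ ($X{\left(U \right)} = \left(1 - 5\right) U = - 4 U$)
$V{\left(r \right)} = -12 - r$ ($V{\left(r \right)} = \left(-4\right) 3 - r = -12 - r$)
$\left(-14963 + 4182\right) \left(\left(-13489 - 18293\right) + V{\left(220 \right)}\right) = \left(-14963 + 4182\right) \left(\left(-13489 - 18293\right) - 232\right) = - 10781 \left(\left(-13489 - 18293\right) - 232\right) = - 10781 \left(-31782 - 232\right) = \left(-10781\right) \left(-32014\right) = 345142934$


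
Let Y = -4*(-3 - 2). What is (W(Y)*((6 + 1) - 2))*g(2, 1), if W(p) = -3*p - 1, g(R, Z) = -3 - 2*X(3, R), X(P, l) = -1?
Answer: 305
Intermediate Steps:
Y = 20 (Y = -4*(-5) = 20)
g(R, Z) = -1 (g(R, Z) = -3 - 2*(-1) = -3 + 2 = -1)
W(p) = -1 - 3*p
(W(Y)*((6 + 1) - 2))*g(2, 1) = ((-1 - 3*20)*((6 + 1) - 2))*(-1) = ((-1 - 60)*(7 - 2))*(-1) = -61*5*(-1) = -305*(-1) = 305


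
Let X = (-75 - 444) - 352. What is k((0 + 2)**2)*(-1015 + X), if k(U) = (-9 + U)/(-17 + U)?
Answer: -9430/13 ≈ -725.38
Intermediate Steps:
k(U) = (-9 + U)/(-17 + U)
X = -871 (X = -519 - 352 = -871)
k((0 + 2)**2)*(-1015 + X) = ((-9 + (0 + 2)**2)/(-17 + (0 + 2)**2))*(-1015 - 871) = ((-9 + 2**2)/(-17 + 2**2))*(-1886) = ((-9 + 4)/(-17 + 4))*(-1886) = (-5/(-13))*(-1886) = -1/13*(-5)*(-1886) = (5/13)*(-1886) = -9430/13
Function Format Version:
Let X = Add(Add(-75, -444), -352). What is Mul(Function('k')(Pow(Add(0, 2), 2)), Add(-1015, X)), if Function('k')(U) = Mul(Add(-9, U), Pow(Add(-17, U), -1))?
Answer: Rational(-9430, 13) ≈ -725.38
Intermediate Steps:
Function('k')(U) = Mul(Pow(Add(-17, U), -1), Add(-9, U))
X = -871 (X = Add(-519, -352) = -871)
Mul(Function('k')(Pow(Add(0, 2), 2)), Add(-1015, X)) = Mul(Mul(Pow(Add(-17, Pow(Add(0, 2), 2)), -1), Add(-9, Pow(Add(0, 2), 2))), Add(-1015, -871)) = Mul(Mul(Pow(Add(-17, Pow(2, 2)), -1), Add(-9, Pow(2, 2))), -1886) = Mul(Mul(Pow(Add(-17, 4), -1), Add(-9, 4)), -1886) = Mul(Mul(Pow(-13, -1), -5), -1886) = Mul(Mul(Rational(-1, 13), -5), -1886) = Mul(Rational(5, 13), -1886) = Rational(-9430, 13)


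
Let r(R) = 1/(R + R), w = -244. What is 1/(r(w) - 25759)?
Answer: -488/12570393 ≈ -3.8821e-5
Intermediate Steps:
r(R) = 1/(2*R)
1/(r(w) - 25759) = 1/((½)/(-244) - 25759) = 1/((½)*(-1/244) - 25759) = 1/(-1/488 - 25759) = 1/(-12570393/488) = -488/12570393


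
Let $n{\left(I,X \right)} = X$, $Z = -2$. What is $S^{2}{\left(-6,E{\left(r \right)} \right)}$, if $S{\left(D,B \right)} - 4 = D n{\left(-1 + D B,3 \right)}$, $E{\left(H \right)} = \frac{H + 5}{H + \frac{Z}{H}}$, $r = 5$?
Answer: $196$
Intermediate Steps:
$E{\left(H \right)} = \frac{5 + H}{H - \frac{2}{H}}$ ($E{\left(H \right)} = \frac{H + 5}{H - \frac{2}{H}} = \frac{5 + H}{H - \frac{2}{H}}$)
$S{\left(D,B \right)} = 4 + 3 D$ ($S{\left(D,B \right)} = 4 + D 3 = 4 + 3 D$)
$S^{2}{\left(-6,E{\left(r \right)} \right)} = \left(4 + 3 \left(-6\right)\right)^{2} = \left(4 - 18\right)^{2} = \left(-14\right)^{2} = 196$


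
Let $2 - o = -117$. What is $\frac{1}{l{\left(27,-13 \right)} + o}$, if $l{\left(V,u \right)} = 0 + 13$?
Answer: $\frac{1}{132} \approx 0.0075758$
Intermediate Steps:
$o = 119$ ($o = 2 - -117 = 2 + 117 = 119$)
$l{\left(V,u \right)} = 13$
$\frac{1}{l{\left(27,-13 \right)} + o} = \frac{1}{13 + 119} = \frac{1}{132}$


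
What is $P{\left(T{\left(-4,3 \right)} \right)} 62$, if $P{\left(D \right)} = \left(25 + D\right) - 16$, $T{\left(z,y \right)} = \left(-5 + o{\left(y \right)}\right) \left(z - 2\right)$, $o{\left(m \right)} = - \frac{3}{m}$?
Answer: $2790$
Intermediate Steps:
$T{\left(z,y \right)} = \left(-5 - \frac{3}{y}\right) \left(-2 + z\right)$ ($T{\left(z,y \right)} = \left(-5 - \frac{3}{y}\right) \left(z - 2\right) = \left(-5 - \frac{3}{y}\right) \left(-2 + z\right)$)
$P{\left(D \right)} = 9 + D$
$P{\left(T{\left(-4,3 \right)} \right)} 62 = \left(9 + \frac{6 - -12 + 5 \cdot 3 \left(2 - -4\right)}{3}\right) 62 = \left(9 + \frac{6 + 12 + 5 \cdot 3 \left(2 + 4\right)}{3}\right) 62 = \left(9 + \frac{6 + 12 + 5 \cdot 3 \cdot 6}{3}\right) 62 = \left(9 + \frac{6 + 12 + 90}{3}\right) 62 = \left(9 + \frac{1}{3} \cdot 108\right) 62 = \left(9 + 36\right) 62 = 45 \cdot 62 = 2790$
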